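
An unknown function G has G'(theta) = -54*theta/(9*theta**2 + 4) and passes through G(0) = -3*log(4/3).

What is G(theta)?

G'(theta) matches the chain-rule pattern g'(h)*h' with inner function h(theta) = 3*theta**2 + 4/3; substituting u = h(theta) collapses the integral.
A general antiderivative is -3*log(3*theta**2 + 4/3) + C.
The condition gives C = -3*log(4/3) - (-3*log(4/3)) = 0.
So G(theta) = -3*log(3*theta**2 + 4/3).
Check: d/dtheta[-3*log(3*theta**2 + 4/3)] = -54*theta/(9*theta**2 + 4) = G'(theta).

G(theta) = -3*log(3*theta**2 + 4/3)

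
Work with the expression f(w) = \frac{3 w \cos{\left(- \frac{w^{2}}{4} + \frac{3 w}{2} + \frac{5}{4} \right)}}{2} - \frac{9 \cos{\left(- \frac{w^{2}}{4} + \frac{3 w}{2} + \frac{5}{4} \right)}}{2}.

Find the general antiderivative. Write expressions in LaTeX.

The substitution u = - \frac{w^{2}}{4} + \frac{3 w}{2} + \frac{5}{4} works: f is exactly (dF/du)*(du/dw) for that inner function.
Check: d/dw[- 3 \sin{\left(- \frac{w^{2}}{4} + \frac{3 w}{2} + \frac{5}{4} \right)}] = \frac{3 w \cos{\left(- \frac{w^{2}}{4} + \frac{3 w}{2} + \frac{5}{4} \right)}}{2} - \frac{9 \cos{\left(- \frac{w^{2}}{4} + \frac{3 w}{2} + \frac{5}{4} \right)}}{2} = f(w).

F(w) = - 3 \sin{\left(- \frac{w^{2}}{4} + \frac{3 w}{2} + \frac{5}{4} \right)} + C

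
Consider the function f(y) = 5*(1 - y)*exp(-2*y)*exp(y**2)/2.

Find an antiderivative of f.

An antiderivative is F(y) = -5*exp(y**2 - 2*y)/4.

f matches the chain-rule pattern g'(h)*h' with inner function h(y) = y**2 - 2*y; substituting u = h(y) collapses the integral.
Check: d/dy[-5*exp(y**2 - 2*y)/4] = -5*y*exp(-2*y)*exp(y**2)/2 + 5*exp(-2*y)*exp(y**2)/2, which equals f(y).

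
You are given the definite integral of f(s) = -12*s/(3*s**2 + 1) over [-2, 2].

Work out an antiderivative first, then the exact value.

The substitution u = 3*s**2 + 1 works: f is exactly (dF/du)*(du/ds) for that inner function.
F(s) = -2*log(3*s**2 + 1) is an antiderivative of f.
Check: d/ds[-2*log(3*s**2 + 1)] = -12*s/(3*s**2 + 1) = f(s).
F(2) = -2*log(13); F(-2) = -2*log(13).
Integral = F(2) - F(-2) = 0.

Antiderivative: F(s) = -2*log(3*s**2 + 1); value = 0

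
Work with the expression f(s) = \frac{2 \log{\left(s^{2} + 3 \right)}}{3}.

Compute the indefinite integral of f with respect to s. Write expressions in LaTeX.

An antiderivative F(s) passes only if d/ds[F] lands on f(s) exactly.
Check: d/ds[\frac{2 s \log{\left(s^{2} + 3 \right)}}{3} - \frac{4 s}{3} + \frac{4 \sqrt{3} \operatorname{atan}{\left(\frac{\sqrt{3} s}{3} \right)}}{3}] = \frac{2 \log{\left(s^{2} + 3 \right)}}{3} = f(s).

F(s) = \frac{2 s \log{\left(s^{2} + 3 \right)}}{3} - \frac{4 s}{3} + \frac{4 \sqrt{3} \operatorname{atan}{\left(\frac{\sqrt{3} s}{3} \right)}}{3} + C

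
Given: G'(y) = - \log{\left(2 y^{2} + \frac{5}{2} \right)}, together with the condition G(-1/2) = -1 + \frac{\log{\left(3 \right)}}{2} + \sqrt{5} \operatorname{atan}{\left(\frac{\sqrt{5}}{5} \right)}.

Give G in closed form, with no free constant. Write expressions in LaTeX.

G(y) = - y \log{\left(2 y^{2} + \frac{5}{2} \right)} + 2 y - \sqrt{5} \operatorname{atan}{\left(\frac{2 \sqrt{5} y}{5} \right)}

The proposed G(y) is checked by its d/dy: the result must match the given G'(y).
A general antiderivative is - y \log{\left(2 y^{2} + \frac{5}{2} \right)} + 2 y - \sqrt{5} \operatorname{atan}{\left(\frac{2 \sqrt{5} y}{5} \right)} + C.
The condition gives C = -1 + \frac{\log{\left(3 \right)}}{2} + \sqrt{5} \operatorname{atan}{\left(\frac{\sqrt{5}}{5} \right)} - (-1 + \frac{\log{\left(3 \right)}}{2} + \sqrt{5} \operatorname{atan}{\left(\frac{\sqrt{5}}{5} \right)}) = 0.
So G(y) = - y \log{\left(2 y^{2} + \frac{5}{2} \right)} + 2 y - \sqrt{5} \operatorname{atan}{\left(\frac{2 \sqrt{5} y}{5} \right)}.
Check: d/dy[- y \log{\left(2 y^{2} + \frac{5}{2} \right)} + 2 y - \sqrt{5} \operatorname{atan}{\left(\frac{2 \sqrt{5} y}{5} \right)}] = - \log{\left(2 y^{2} + \frac{5}{2} \right)} = G'(y).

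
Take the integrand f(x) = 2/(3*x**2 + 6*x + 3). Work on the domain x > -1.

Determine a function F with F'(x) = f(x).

A candidate is checked by its d/dx: the result must match f(x).
Check: d/dx[-2/(3*x + 3)] = 2/(3*x**2 + 6*x + 3) = f(x).

An antiderivative is F(x) = -2/(3*x + 3).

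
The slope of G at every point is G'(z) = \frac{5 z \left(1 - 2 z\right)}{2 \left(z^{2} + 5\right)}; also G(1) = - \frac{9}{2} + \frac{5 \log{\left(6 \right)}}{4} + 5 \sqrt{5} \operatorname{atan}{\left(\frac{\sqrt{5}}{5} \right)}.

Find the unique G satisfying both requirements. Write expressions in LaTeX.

G(z) = \frac{- 20 z + 5 \log{\left(z^{2} + 5 \right)} + 20 \sqrt{5} \operatorname{atan}{\left(\frac{\sqrt{5} z}{5} \right)} + 2}{4}

For G(z) to be correct, d/dz[G] must agree with the stated G'(z) identically.
A general antiderivative is - 5 z + \frac{5 \log{\left(z^{2} + 5 \right)}}{4} + 5 \sqrt{5} \operatorname{atan}{\left(\frac{\sqrt{5} z}{5} \right)} + C.
The condition gives C = - \frac{9}{2} + \frac{5 \log{\left(6 \right)}}{4} + 5 \sqrt{5} \operatorname{atan}{\left(\frac{\sqrt{5}}{5} \right)} - (-5 + \frac{5 \log{\left(6 \right)}}{4} + 5 \sqrt{5} \operatorname{atan}{\left(\frac{\sqrt{5}}{5} \right)}) = \frac{1}{2}.
So G(z) = \frac{- 20 z + 5 \log{\left(z^{2} + 5 \right)} + 20 \sqrt{5} \operatorname{atan}{\left(\frac{\sqrt{5} z}{5} \right)} + 2}{4}.
Check: d/dz[\frac{- 20 z + 5 \log{\left(z^{2} + 5 \right)} + 20 \sqrt{5} \operatorname{atan}{\left(\frac{\sqrt{5} z}{5} \right)} + 2}{4}] = \frac{- 10 z^{2} + 5 z}{2 z^{2} + 10}, which equals G'(z).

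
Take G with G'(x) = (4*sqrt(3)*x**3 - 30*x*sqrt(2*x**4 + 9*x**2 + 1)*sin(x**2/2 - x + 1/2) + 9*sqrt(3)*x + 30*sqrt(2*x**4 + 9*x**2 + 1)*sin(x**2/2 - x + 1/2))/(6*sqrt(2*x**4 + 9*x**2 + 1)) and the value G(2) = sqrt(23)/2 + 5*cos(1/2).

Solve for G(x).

G(x) = sqrt(3)*(sqrt(2*x**4 + 9*x**2 + 1) + 10*sqrt(3)*cos(x**2/2 - x + 1/2))/6

Whatever form G(x) takes, its d/dx must return the stated G'(x).
A general antiderivative is sqrt(2*x**4/3 + 3*x**2 + 1/3)/2 + 5*cos(x**2/2 - x + 1/2) + C.
The condition gives C = sqrt(23)/2 + 5*cos(1/2) - (sqrt(23)/2 + 5*cos(1/2)) = 0.
So G(x) = sqrt(3)*(sqrt(2*x**4 + 9*x**2 + 1) + 10*sqrt(3)*cos(x**2/2 - x + 1/2))/6.
Check: d/dx[sqrt(3)*(sqrt(2*x**4 + 9*x**2 + 1) + 10*sqrt(3)*cos(x**2/2 - x + 1/2))/6] = (4*sqrt(3)*x**3 - 30*x*sqrt(2*x**4 + 9*x**2 + 1)*sin(x**2/2 - x + 1/2) + 9*sqrt(3)*x + 30*sqrt(2*x**4 + 9*x**2 + 1)*sin(x**2/2 - x + 1/2))/(6*sqrt(2*x**4 + 9*x**2 + 1)) = G'(x).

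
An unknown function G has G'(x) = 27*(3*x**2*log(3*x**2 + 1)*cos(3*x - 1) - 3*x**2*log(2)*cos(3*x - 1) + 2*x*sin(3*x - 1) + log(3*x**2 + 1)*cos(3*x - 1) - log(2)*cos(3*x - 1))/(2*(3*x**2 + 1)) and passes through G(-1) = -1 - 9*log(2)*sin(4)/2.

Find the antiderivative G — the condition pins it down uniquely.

G(x) = 9*log(3*x**2/2 + 1/2)*sin(3*x - 1)/2 - 1

G'(x) has the shape u'v + uv' for u = 9*log(3*x**2/2 + 1/2)/2 and v = sin(3*x - 1) — it is the derivative of the product u*v.
A general antiderivative is 9*log(3*x**2/2 + 1/2)*sin(3*x - 1)/2 + C.
The condition gives C = -1 - 9*log(2)*sin(4)/2 - (-9*log(2)*sin(4)/2) = -1.
So G(x) = 9*log(3*x**2/2 + 1/2)*sin(3*x - 1)/2 - 1.
Check: d/dx[9*log(3*x**2/2 + 1/2)*sin(3*x - 1)/2 - 1] = (81*x**2*log(3*x**2 + 1)*cos(3*x - 1) - 81*x**2*log(2)*cos(3*x - 1) + 54*x*sin(3*x - 1) + 27*log(3*x**2 + 1)*cos(3*x - 1) - 27*log(2)*cos(3*x - 1))/(6*x**2 + 2), which equals G'(x).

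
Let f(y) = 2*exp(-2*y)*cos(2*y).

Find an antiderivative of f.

An antiderivative is F(y) = -(-sin(2*y) + cos(2*y))*exp(-2*y)/2.

Since d/dy undoes antidifferentiation here, F'(y) = f(y) is required of F(y).
Check: d/dy[-(-sin(2*y) + cos(2*y))*exp(-2*y)/2] = 2*exp(-2*y)*cos(2*y) = f(y).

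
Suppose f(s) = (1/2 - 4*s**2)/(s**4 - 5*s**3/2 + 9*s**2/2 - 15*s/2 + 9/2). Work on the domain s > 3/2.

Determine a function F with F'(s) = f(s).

Factor the denominator ((s - 1)*(2*s - 3)*(s**2 + 3)) and decompose: f = 25*(5*s - 3)/(84*(s**2 + 3)) - 136/(21*(2*s - 3)) + 7/(4*(s - 1)); each piece integrates to a log, atan, or power term.
Check: d/ds[-68*log(s - 3/2)/21 + 7*log(s - 1)/4 + 125*log(s**2 + 3)/168 - 25*sqrt(3)*atan(sqrt(3)*s/3)/84] = (1 - 8*s**2)/(2*s**4 - 5*s**3 + 9*s**2 - 15*s + 9), which equals f(s).

An antiderivative is F(s) = -68*log(s - 3/2)/21 + 7*log(s - 1)/4 + 125*log(s**2 + 3)/168 - 25*sqrt(3)*atan(sqrt(3)*s/3)/84.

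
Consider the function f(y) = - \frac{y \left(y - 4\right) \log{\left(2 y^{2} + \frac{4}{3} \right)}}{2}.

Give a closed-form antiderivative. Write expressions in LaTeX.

Differentiate the proposed F(y) back; it has to land on f(y) exactly.
Check: d/dy[\frac{y^{3}}{9} - y^{2} - \frac{2 y}{9} + \left(- \frac{y^{3}}{6} + y^{2}\right) \log{\left(2 y^{2} + \frac{4}{3} \right)} + \frac{2 \log{\left(y^{2} + \frac{2}{3} \right)}}{3} + \frac{2 \sqrt{6} \operatorname{atan}{\left(\frac{\sqrt{6} y}{2} \right)}}{27}] = - \frac{y^{2} \log{\left(y^{2} + \frac{2}{3} \right)}}{2} - \frac{y^{2} \log{\left(2 \right)}}{2} + 2 y \log{\left(y^{2} + \frac{2}{3} \right)} + 2 y \log{\left(2 \right)}, which equals f(y).

An antiderivative is F(y) = \frac{y^{3}}{9} - y^{2} - \frac{2 y}{9} + \left(- \frac{y^{3}}{6} + y^{2}\right) \log{\left(2 y^{2} + \frac{4}{3} \right)} + \frac{2 \log{\left(y^{2} + \frac{2}{3} \right)}}{3} + \frac{2 \sqrt{6} \operatorname{atan}{\left(\frac{\sqrt{6} y}{2} \right)}}{27}.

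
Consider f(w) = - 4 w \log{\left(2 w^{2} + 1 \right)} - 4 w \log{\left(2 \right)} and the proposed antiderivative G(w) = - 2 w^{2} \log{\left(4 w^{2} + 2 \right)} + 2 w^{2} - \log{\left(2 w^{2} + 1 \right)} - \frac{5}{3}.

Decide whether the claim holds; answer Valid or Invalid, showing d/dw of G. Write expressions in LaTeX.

Valid: G'(w) = f(w).

d/dw[G] = - 4 w \log{\left(2 w^{2} + 1 \right)} - 4 w \log{\left(2 \right)}
This equals f(w) exactly, so the claim holds.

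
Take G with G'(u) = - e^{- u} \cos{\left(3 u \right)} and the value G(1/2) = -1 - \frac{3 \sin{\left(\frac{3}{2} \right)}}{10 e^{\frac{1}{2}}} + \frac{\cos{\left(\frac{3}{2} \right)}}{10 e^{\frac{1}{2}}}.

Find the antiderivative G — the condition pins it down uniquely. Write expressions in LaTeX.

Whatever form G(u) takes, its d/du must return the stated G'(u).
A general antiderivative is - \frac{3 e^{- u} \sin{\left(3 u \right)}}{10} + \frac{e^{- u} \cos{\left(3 u \right)}}{10} + C.
The condition gives C = -1 - \frac{3 \sin{\left(\frac{3}{2} \right)}}{10 e^{\frac{1}{2}}} + \frac{\cos{\left(\frac{3}{2} \right)}}{10 e^{\frac{1}{2}}} - (- \frac{3 \sin{\left(\frac{3}{2} \right)}}{10 e^{\frac{1}{2}}} + \frac{\cos{\left(\frac{3}{2} \right)}}{10 e^{\frac{1}{2}}}) = -1.
So G(u) = \frac{\left(- 10 e^{u} - 3 \sin{\left(3 u \right)} + \cos{\left(3 u \right)}\right) e^{- u}}{10}.
Check: d/du[\frac{\left(- 10 e^{u} - 3 \sin{\left(3 u \right)} + \cos{\left(3 u \right)}\right) e^{- u}}{10}] = - e^{- u} \cos{\left(3 u \right)} = G'(u).

G(u) = \frac{\left(- 10 e^{u} - 3 \sin{\left(3 u \right)} + \cos{\left(3 u \right)}\right) e^{- u}}{10}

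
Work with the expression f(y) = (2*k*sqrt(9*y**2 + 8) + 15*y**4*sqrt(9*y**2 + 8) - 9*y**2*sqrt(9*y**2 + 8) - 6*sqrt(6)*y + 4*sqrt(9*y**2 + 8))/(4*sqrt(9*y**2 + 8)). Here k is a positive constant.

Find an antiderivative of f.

An antiderivative is F(y) = (6*k*y + 9*y**5 - 9*y**3 + 12*y - 2*sqrt(6)*sqrt(9*y**2 + 8) - 9)/12.

Since d/dy undoes antidifferentiation here, F'(y) = f(y) is required of F(y).
Check: d/dy[(6*k*y + 9*y**5 - 9*y**3 + 12*y - 2*sqrt(6)*sqrt(9*y**2 + 8) - 9)/12] = (2*k*sqrt(9*y**2 + 8) + 15*y**4*sqrt(9*y**2 + 8) - 9*y**2*sqrt(9*y**2 + 8) - 6*sqrt(6)*y + 4*sqrt(9*y**2 + 8))/(4*sqrt(9*y**2 + 8)) = f(y).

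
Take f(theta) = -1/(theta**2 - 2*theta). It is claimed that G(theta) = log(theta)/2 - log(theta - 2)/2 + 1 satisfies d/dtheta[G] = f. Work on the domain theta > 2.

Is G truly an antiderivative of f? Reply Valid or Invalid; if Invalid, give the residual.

d/dtheta[G] = -1/(theta**2 - 2*theta)
This equals f(theta) exactly, so the claim holds.

Valid. The derivative of G reproduces f.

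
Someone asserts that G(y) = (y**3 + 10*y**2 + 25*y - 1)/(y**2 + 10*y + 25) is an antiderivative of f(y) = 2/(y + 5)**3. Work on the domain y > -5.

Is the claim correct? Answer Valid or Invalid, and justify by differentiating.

d/dy[G] = (y**3 + 15*y**2 + 75*y + 127)/(y**3 + 15*y**2 + 75*y + 125)
d/dy[G] - f(y) = 1 != 0.

Invalid: d/dy[G] - f = 1, which is not 0.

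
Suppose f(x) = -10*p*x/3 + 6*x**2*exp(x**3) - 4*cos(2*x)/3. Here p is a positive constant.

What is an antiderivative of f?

An antiderivative is F(x) = -(5*p*x**2 - 6*exp(x**3) + 2*sin(2*x))/3.

The integrand splits into summands that can be handled one at a time.
Check: d/dx[-(5*p*x**2 - 6*exp(x**3) + 2*sin(2*x))/3] = -10*p*x/3 + 6*x**2*exp(x**3) - 4*cos(2*x)/3 = f(x).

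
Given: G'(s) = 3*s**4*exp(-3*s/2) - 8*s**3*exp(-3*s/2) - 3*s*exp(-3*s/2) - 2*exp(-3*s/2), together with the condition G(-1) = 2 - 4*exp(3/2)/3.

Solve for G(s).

G(s) = (-6*s**4 + 6*s + 6*exp(3*s/2) + 8)*exp(-3*s/2)/3

Integrate term by term and add the pieces.
A general antiderivative is 2*(-s**4 + s + 1)*exp(-3*s/2) + 2*exp(-3*s/2)/3 + C.
The condition gives C = 2 - 4*exp(3/2)/3 - (-4*exp(3/2)/3) = 2.
So G(s) = (-6*s**4 + 6*s + 6*exp(3*s/2) + 8)*exp(-3*s/2)/3.
Check: d/ds[(-6*s**4 + 6*s + 6*exp(3*s/2) + 8)*exp(-3*s/2)/3] = (3*s**4 - 8*s**3 - 3*s - 2)*exp(-3*s/2), which equals G'(s).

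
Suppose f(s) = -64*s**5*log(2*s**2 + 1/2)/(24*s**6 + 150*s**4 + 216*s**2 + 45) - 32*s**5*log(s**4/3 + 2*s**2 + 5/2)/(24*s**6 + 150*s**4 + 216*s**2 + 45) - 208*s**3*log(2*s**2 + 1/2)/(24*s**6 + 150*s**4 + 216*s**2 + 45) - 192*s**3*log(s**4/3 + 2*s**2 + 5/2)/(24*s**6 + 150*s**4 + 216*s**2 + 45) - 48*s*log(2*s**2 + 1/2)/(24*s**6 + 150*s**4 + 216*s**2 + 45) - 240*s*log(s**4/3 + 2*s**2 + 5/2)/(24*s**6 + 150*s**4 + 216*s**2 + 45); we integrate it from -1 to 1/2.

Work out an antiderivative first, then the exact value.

Antiderivative: F(s) = -2*log(2*s**2 + 1/2)*log(s**4/3 + 2*s**2 + 5/2)/3; value = 2*log(5/2)*log(29/6)/3

f has the shape u'v + uv' for u = -2*log(2*s**2 + 1/2)/3 and v = log(s**4/3 + 2*s**2 + 5/2) — it is the derivative of the product u*v.
F(s) = -2*log(2*s**2 + 1/2)*log(s**4/3 + 2*s**2 + 5/2)/3 is an antiderivative of f.
Check: d/ds[-2*log(2*s**2 + 1/2)*log(s**4/3 + 2*s**2 + 5/2)/3] = (-64*s**5*log(2*s**2 + 1/2) - 32*s**5*log(s**4/3 + 2*s**2 + 5/2) - 208*s**3*log(2*s**2 + 1/2) - 192*s**3*log(s**4/3 + 2*s**2 + 5/2) - 48*s*log(2*s**2 + 1/2) - 240*s*log(s**4/3 + 2*s**2 + 5/2))/(24*s**6 + 150*s**4 + 216*s**2 + 45), which equals f(s).
F(1/2) = 0; F(-1) = -2*log(5/2)*log(29/6)/3.
Integral = F(1/2) - F(-1) = 2*log(5/2)*log(29/6)/3.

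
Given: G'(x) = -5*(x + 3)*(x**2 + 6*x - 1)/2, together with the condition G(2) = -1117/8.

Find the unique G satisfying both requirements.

G(x) = (8 - 5*(x**2 + 6*x - 1)**2)/8

The substitution u = x**2/2 + 3*x - 1/2 works: G'(x) is exactly (dG/du)*(du/dx) for that inner function.
A general antiderivative is -5*(x**2/2 + 3*x - 1/2)**2/2 + C.
The condition gives C = -1117/8 - (-1125/8) = 1.
So G(x) = (8 - 5*(x**2 + 6*x - 1)**2)/8.
Check: d/dx[(8 - 5*(x**2 + 6*x - 1)**2)/8] = -5*x**3/2 - 45*x**2/2 - 85*x/2 + 15/2, which equals G'(x).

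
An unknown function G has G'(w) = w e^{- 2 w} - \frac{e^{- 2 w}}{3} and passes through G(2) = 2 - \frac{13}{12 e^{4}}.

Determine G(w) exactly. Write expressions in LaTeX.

G'(w) has the shape u'v + uv' for u = - \frac{w}{2} - \frac{1}{12} and v = e^{- 2 w} — it is the derivative of the product u*v.
A general antiderivative is \frac{\left(- 6 w - 1\right) e^{- 2 w}}{12} + C.
The condition gives C = 2 - \frac{13}{12 e^{4}} - (- \frac{13}{12 e^{4}}) = 2.
So G(w) = - \frac{\left(6 w - 24 e^{2 w} + 1\right) e^{- 2 w}}{12}.
Check: d/dw[- \frac{\left(6 w - 24 e^{2 w} + 1\right) e^{- 2 w}}{12}] = \frac{\left(3 w - 1\right) e^{- 2 w}}{3}, which equals G'(w).

G(w) = - \frac{\left(6 w - 24 e^{2 w} + 1\right) e^{- 2 w}}{12}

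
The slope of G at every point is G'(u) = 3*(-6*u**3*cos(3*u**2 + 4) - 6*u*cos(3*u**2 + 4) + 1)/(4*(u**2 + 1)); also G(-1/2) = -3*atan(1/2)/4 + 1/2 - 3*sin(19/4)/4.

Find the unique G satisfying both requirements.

G(u) = (-3*sin(3*u**2 + 4) + 3*atan(u) + 2)/4

Since d/du undoes antidifferentiation here, G(u) must give back the stated G'(u).
A general antiderivative is -3*sin(3*u**2 + 4)/4 + 3*atan(u)/4 + C.
The condition gives C = -3*atan(1/2)/4 + 1/2 - 3*sin(19/4)/4 - (-3*atan(1/2)/4 - 3*sin(19/4)/4) = 1/2.
So G(u) = (-3*sin(3*u**2 + 4) + 3*atan(u) + 2)/4.
Check: d/du[(-3*sin(3*u**2 + 4) + 3*atan(u) + 2)/4] = (-18*u**3*cos(3*u**2 + 4) - 18*u*cos(3*u**2 + 4) + 3)/(4*u**2 + 4), which equals G'(u).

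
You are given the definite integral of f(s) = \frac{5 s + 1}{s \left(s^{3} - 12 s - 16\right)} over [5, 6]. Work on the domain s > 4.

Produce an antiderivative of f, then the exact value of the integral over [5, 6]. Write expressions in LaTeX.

Antiderivative: F(s) = - \frac{\log{\left(s \right)}}{16} + \frac{7 \log{\left(s - 4 \right)}}{48} - \frac{\log{\left(s + 2 \right)}}{12} + \frac{3}{4 s + 8}; value = - \frac{\log{\left(8 \right)}}{12} - \frac{\log{\left(6 \right)}}{16} - \frac{3}{224} + \frac{\log{\left(5 \right)}}{16} + \frac{7 \log{\left(2 \right)}}{48} + \frac{\log{\left(7 \right)}}{12}

The denominator factors as s \left(s - 4\right) \left(s + 2\right)^{2}; partial fractions split f into directly integrable pieces: - \frac{1}{12 \left(s + 2\right)} - \frac{3}{4 \left(s + 2\right)^{2}} + \frac{7}{48 \left(s - 4\right)} - \frac{1}{16 s}.
F(s) = - \frac{\log{\left(s \right)}}{16} + \frac{7 \log{\left(s - 4 \right)}}{48} - \frac{\log{\left(s + 2 \right)}}{12} + \frac{3}{4 s + 8} is an antiderivative of f.
Check: d/ds[- \frac{\log{\left(s \right)}}{16} + \frac{7 \log{\left(s - 4 \right)}}{48} - \frac{\log{\left(s + 2 \right)}}{12} + \frac{3}{4 s + 8}] = \frac{5 s + 1}{s^{4} - 12 s^{2} - 16 s}, which equals f(s).
F(6) = - \frac{\log{\left(8 \right)}}{12} - \frac{\log{\left(6 \right)}}{16} + \frac{3}{32} + \frac{7 \log{\left(2 \right)}}{48}; F(5) = - \frac{\log{\left(7 \right)}}{12} - \frac{\log{\left(5 \right)}}{16} + \frac{3}{28}.
Integral = F(6) - F(5) = - \frac{\log{\left(8 \right)}}{12} - \frac{\log{\left(6 \right)}}{16} - \frac{3}{224} + \frac{\log{\left(5 \right)}}{16} + \frac{7 \log{\left(2 \right)}}{48} + \frac{\log{\left(7 \right)}}{12}.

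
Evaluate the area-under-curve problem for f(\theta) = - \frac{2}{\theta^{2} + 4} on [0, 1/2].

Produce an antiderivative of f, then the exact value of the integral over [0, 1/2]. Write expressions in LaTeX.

For F(\theta) to be correct the identity F'(\theta) - f(\theta) = 0 must hold.
F(\theta) = - \operatorname{atan}{\left(\frac{\theta}{2} \right)} is an antiderivative of f.
Check: d/d\theta[- \operatorname{atan}{\left(\frac{\theta}{2} \right)}] = - \frac{2}{\theta^{2} + 4} = f(\theta).
F(1/2) = - \operatorname{atan}{\left(\frac{1}{4} \right)}; F(0) = 0.
Integral = F(1/2) - F(0) = - \operatorname{atan}{\left(\frac{1}{4} \right)}.

Antiderivative: F(\theta) = - \operatorname{atan}{\left(\frac{\theta}{2} \right)}; value = - \operatorname{atan}{\left(\frac{1}{4} \right)}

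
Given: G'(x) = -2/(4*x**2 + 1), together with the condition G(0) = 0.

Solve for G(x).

Since d/dx undoes antidifferentiation here, G(x) must give back the stated G'(x).
A general antiderivative is -atan(2*x) + C.
The condition gives C = 0 - (0) = 0.
So G(x) = -atan(2*x).
Check: d/dx[-atan(2*x)] = -2/(4*x**2 + 1) = G'(x).

G(x) = -atan(2*x)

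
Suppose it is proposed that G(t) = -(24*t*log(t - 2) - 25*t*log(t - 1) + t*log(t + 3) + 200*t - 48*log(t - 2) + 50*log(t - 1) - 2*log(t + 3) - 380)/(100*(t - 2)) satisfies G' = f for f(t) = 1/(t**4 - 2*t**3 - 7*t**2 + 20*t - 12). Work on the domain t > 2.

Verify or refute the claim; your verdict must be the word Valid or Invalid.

Valid - the claim checks out under differentiation.

d/dt[G] = 1/(t**4 - 2*t**3 - 7*t**2 + 20*t - 12)
This equals f(t) exactly, so the claim holds.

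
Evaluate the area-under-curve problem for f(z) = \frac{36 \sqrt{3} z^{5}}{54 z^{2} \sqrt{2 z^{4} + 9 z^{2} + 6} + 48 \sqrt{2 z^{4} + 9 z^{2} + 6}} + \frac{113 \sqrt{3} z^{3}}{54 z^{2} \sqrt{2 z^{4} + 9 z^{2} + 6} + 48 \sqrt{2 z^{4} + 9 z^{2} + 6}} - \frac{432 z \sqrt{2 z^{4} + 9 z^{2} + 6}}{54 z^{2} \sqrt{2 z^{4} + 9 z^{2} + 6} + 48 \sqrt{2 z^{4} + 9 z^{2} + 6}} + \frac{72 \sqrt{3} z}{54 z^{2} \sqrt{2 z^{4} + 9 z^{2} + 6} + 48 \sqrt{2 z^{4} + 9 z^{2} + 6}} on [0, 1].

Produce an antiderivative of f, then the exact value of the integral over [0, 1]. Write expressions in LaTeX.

Antiderivative: F(z) = \frac{\sqrt{\frac{2 z^{4}}{3} + 3 z^{2} + 2}}{2} - 4 \log{\left(\frac{3 z^{2}}{2} + \frac{4}{3} \right)}; value = - 4 \log{\left(\frac{17}{6} \right)} - \frac{\sqrt{2}}{2} + 4 \log{\left(\frac{4}{3} \right)} + \frac{\sqrt{51}}{6}

The integrand splits into summands that can be handled one at a time.
F(z) = \frac{\sqrt{\frac{2 z^{4}}{3} + 3 z^{2} + 2}}{2} - 4 \log{\left(\frac{3 z^{2}}{2} + \frac{4}{3} \right)} is an antiderivative of f.
Check: d/dz[\frac{\sqrt{\frac{2 z^{4}}{3} + 3 z^{2} + 2}}{2} - 4 \log{\left(\frac{3 z^{2}}{2} + \frac{4}{3} \right)}] = \frac{36 \sqrt{3} z^{5} + 113 \sqrt{3} z^{3} - 432 z \sqrt{2 z^{4} + 9 z^{2} + 6} + 72 \sqrt{3} z}{54 z^{2} \sqrt{2 z^{4} + 9 z^{2} + 6} + 48 \sqrt{2 z^{4} + 9 z^{2} + 6}}, which equals f(z).
F(1) = - 4 \log{\left(\frac{17}{6} \right)} + \frac{\sqrt{51}}{6}; F(0) = - 4 \log{\left(\frac{4}{3} \right)} + \frac{\sqrt{2}}{2}.
Integral = F(1) - F(0) = - 4 \log{\left(\frac{17}{6} \right)} - \frac{\sqrt{2}}{2} + 4 \log{\left(\frac{4}{3} \right)} + \frac{\sqrt{51}}{6}.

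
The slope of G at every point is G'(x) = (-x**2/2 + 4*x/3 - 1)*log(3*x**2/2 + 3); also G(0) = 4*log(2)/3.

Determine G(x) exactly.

A candidate passes only if d/dx[G] lands on the given G'(x) exactly.
A general antiderivative is x**3/9 - 2*x**2/3 + 4*x/3 + (-x**3/6 + 2*x**2/3 - x)*log(3*x**2/2 + 3) + 4*log(x**2 + 2)/3 - 4*sqrt(2)*atan(sqrt(2)*x/2)/3 + C.
The condition gives C = 4*log(2)/3 - (4*log(2)/3) = 0.
So G(x) = -x**3*log(x**2/2 + 1)/6 - x**3*log(3)/6 + x**3/9 + 2*x**2*log(x**2/2 + 1)/3 - 2*x**2/3 + 2*x**2*log(3)/3 - x*log(x**2/2 + 1) - x*log(3) + 4*x/3 + 4*log(x**2 + 2)/3 - 4*sqrt(2)*atan(sqrt(2)*x/2)/3.
Check: d/dx[-x**3*log(x**2/2 + 1)/6 - x**3*log(3)/6 + x**3/9 + 2*x**2*log(x**2/2 + 1)/3 - 2*x**2/3 + 2*x**2*log(3)/3 - x*log(x**2/2 + 1) - x*log(3) + 4*x/3 + 4*log(x**2 + 2)/3 - 4*sqrt(2)*atan(sqrt(2)*x/2)/3] = -x**2*log(x**2/2 + 1)/2 - x**2*log(3)/2 + 4*x*log(x**2/2 + 1)/3 + 4*x*log(3)/3 - log(x**2/2 + 1) - log(3), which equals G'(x).

G(x) = -x**3*log(x**2/2 + 1)/6 - x**3*log(3)/6 + x**3/9 + 2*x**2*log(x**2/2 + 1)/3 - 2*x**2/3 + 2*x**2*log(3)/3 - x*log(x**2/2 + 1) - x*log(3) + 4*x/3 + 4*log(x**2 + 2)/3 - 4*sqrt(2)*atan(sqrt(2)*x/2)/3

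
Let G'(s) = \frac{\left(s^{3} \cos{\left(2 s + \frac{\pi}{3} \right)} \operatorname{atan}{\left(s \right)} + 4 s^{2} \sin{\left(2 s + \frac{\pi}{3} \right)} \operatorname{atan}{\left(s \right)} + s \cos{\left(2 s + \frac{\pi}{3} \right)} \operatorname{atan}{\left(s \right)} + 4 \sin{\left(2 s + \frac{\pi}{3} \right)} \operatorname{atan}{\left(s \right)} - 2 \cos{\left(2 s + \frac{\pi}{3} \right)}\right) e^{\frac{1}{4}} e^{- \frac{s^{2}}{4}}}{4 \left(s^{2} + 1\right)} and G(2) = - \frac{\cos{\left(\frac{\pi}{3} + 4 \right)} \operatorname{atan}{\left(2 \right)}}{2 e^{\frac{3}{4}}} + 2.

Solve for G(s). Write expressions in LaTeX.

Recover the given G'(s) by differentiating a candidate G(s); any mismatch rules it out.
A general antiderivative is - \frac{e^{\frac{1}{4} - \frac{s^{2}}{4}} \cos{\left(2 s + \frac{\pi}{3} \right)} \operatorname{atan}{\left(s \right)}}{2} + C.
The condition gives C = - \frac{\cos{\left(\frac{\pi}{3} + 4 \right)} \operatorname{atan}{\left(2 \right)}}{2 e^{\frac{3}{4}}} + 2 - (- \frac{\cos{\left(\frac{\pi}{3} + 4 \right)} \operatorname{atan}{\left(2 \right)}}{2 e^{\frac{3}{4}}}) = 2.
So G(s) = 2 - \frac{e^{\frac{1}{4}} e^{- \frac{s^{2}}{4}} \cos{\left(2 s + \frac{\pi}{3} \right)} \operatorname{atan}{\left(s \right)}}{2}.
Check: d/ds[2 - \frac{e^{\frac{1}{4}} e^{- \frac{s^{2}}{4}} \cos{\left(2 s + \frac{\pi}{3} \right)} \operatorname{atan}{\left(s \right)}}{2}] = \frac{s^{3} e^{\frac{1}{4}} \cos{\left(2 s + \frac{\pi}{3} \right)} \operatorname{atan}{\left(s \right)} + 4 s^{2} e^{\frac{1}{4}} \sin{\left(2 s + \frac{\pi}{3} \right)} \operatorname{atan}{\left(s \right)} + s e^{\frac{1}{4}} \cos{\left(2 s + \frac{\pi}{3} \right)} \operatorname{atan}{\left(s \right)} + 4 e^{\frac{1}{4}} \sin{\left(2 s + \frac{\pi}{3} \right)} \operatorname{atan}{\left(s \right)} - 2 e^{\frac{1}{4}} \cos{\left(2 s + \frac{\pi}{3} \right)}}{4 s^{2} e^{\frac{s^{2}}{4}} + 4 e^{\frac{s^{2}}{4}}}, which equals G'(s).

G(s) = 2 - \frac{e^{\frac{1}{4}} e^{- \frac{s^{2}}{4}} \cos{\left(2 s + \frac{\pi}{3} \right)} \operatorname{atan}{\left(s \right)}}{2}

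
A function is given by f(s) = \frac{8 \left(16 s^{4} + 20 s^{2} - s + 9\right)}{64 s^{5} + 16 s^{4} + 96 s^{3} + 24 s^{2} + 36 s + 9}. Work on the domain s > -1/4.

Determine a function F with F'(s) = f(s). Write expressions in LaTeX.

Any candidate F(s) must reproduce f(s) exactly when differentiated.
Check: d/ds[\frac{8 s^{2} \log{\left(4 s + 1 \right)} + 6 \log{\left(4 s + 1 \right)} + 1}{4 s^{2} + 3}] = \frac{128 s^{4} + 160 s^{2} - 8 s + 72}{64 s^{5} + 16 s^{4} + 96 s^{3} + 24 s^{2} + 36 s + 9}, which equals f(s).

An antiderivative is F(s) = \frac{8 s^{2} \log{\left(4 s + 1 \right)} + 6 \log{\left(4 s + 1 \right)} + 1}{4 s^{2} + 3}.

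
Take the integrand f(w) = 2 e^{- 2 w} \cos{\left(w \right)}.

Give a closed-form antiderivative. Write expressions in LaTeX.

Check any antiderivative F(w) by computing F'(w) and comparing it with f(w).
Check: d/dw[\frac{2 e^{- 2 w} \sin{\left(w \right)}}{5} - \frac{4 e^{- 2 w} \cos{\left(w \right)}}{5}] = 2 e^{- 2 w} \cos{\left(w \right)} = f(w).

An antiderivative is F(w) = \frac{2 e^{- 2 w} \sin{\left(w \right)}}{5} - \frac{4 e^{- 2 w} \cos{\left(w \right)}}{5}.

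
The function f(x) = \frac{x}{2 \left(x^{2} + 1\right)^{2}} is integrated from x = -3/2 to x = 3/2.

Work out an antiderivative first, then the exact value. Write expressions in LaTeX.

The substitution u = 4 x^{2} + 4 works: f is exactly (dF/du)*(du/dx) for that inner function.
F(x) = - \frac{1}{4 x^{2} + 4} is an antiderivative of f.
Check: d/dx[- \frac{1}{4 x^{2} + 4}] = \frac{x}{2 x^{4} + 4 x^{2} + 2}, which equals f(x).
F(3/2) = - \frac{1}{13}; F(-3/2) = - \frac{1}{13}.
Integral = F(3/2) - F(-3/2) = 0.

Antiderivative: F(x) = - \frac{1}{4 x^{2} + 4}; value = 0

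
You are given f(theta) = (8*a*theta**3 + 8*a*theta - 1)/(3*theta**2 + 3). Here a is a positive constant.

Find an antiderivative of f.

Differentiate the proposed F(theta) back; it has to land on f(theta) exactly.
Check: d/dtheta[4*a*theta**2/3 - atan(theta)/3] = (8*a*theta**3 + 8*a*theta - 1)/(3*theta**2 + 3) = f(theta).

An antiderivative is F(theta) = 4*a*theta**2/3 - atan(theta)/3.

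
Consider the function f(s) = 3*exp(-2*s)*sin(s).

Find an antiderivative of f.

An antiderivative is F(s) = (-6*sin(s) - 3*cos(s))*exp(-2*s)/5.

A first test for any F(s): its s-derivative must equal f(s) identically.
Check: d/ds[(-6*sin(s) - 3*cos(s))*exp(-2*s)/5] = 3*exp(-2*s)*sin(s) = f(s).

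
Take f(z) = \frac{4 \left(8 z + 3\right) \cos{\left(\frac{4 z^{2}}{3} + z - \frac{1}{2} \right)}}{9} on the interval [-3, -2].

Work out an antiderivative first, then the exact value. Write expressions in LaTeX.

The substitution u = \frac{4 z^{2}}{3} + z - \frac{1}{2} works: f is exactly (dF/du)*(du/dz) for that inner function.
F(z) = \frac{4 \sin{\left(\frac{4 z^{2}}{3} + z - \frac{1}{2} \right)}}{3} is an antiderivative of f.
Check: d/dz[\frac{4 \sin{\left(\frac{4 z^{2}}{3} + z - \frac{1}{2} \right)}}{3}] = \frac{32 z \cos{\left(\frac{4 z^{2}}{3} + z - \frac{1}{2} \right)}}{9} + \frac{4 \cos{\left(\frac{4 z^{2}}{3} + z - \frac{1}{2} \right)}}{3}, which equals f(z).
F(-2) = \frac{4 \sin{\left(\frac{17}{6} \right)}}{3}; F(-3) = \frac{4 \sin{\left(\frac{17}{2} \right)}}{3}.
Integral = F(-2) - F(-3) = - \frac{4 \sin{\left(\frac{17}{2} \right)}}{3} + \frac{4 \sin{\left(\frac{17}{6} \right)}}{3}.

Antiderivative: F(z) = \frac{4 \sin{\left(\frac{4 z^{2}}{3} + z - \frac{1}{2} \right)}}{3}; value = - \frac{4 \sin{\left(\frac{17}{2} \right)}}{3} + \frac{4 \sin{\left(\frac{17}{6} \right)}}{3}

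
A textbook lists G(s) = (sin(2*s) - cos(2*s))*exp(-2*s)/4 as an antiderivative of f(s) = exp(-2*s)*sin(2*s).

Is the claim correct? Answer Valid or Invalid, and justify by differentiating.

d/ds[G] = exp(-2*s)*cos(2*s)
d/ds[G] - f(s) = (-sin(2*s) + cos(2*s))*exp(-2*s) != 0.

Invalid: d/ds[G] - f = (-sin(2*s) + cos(2*s))*exp(-2*s), which is not 0.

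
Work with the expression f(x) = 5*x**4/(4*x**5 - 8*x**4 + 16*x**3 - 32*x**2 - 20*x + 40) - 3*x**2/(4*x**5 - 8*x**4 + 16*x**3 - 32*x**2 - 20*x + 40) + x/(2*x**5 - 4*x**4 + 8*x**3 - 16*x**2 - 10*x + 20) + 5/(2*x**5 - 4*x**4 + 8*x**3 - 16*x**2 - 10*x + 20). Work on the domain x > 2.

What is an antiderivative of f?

An antiderivative is F(x) = 41*log(x - 2)/54 - 7*log(x - 1)/24 + 5*log(x + 1)/72 + 77*log(x**2 + 5)/216 + 29*sqrt(5)*atan(sqrt(5)*x/5)/108.

The denominator factors as 4*(x - 2)*(x - 1)*(x + 1)*(x**2 + 5); partial fractions split f into directly integrable pieces: (77*x + 145)/(108*(x**2 + 5)) + 5/(72*(x + 1)) - 7/(24*(x - 1)) + 41/(54*(x - 2)).
Check: d/dx[41*log(x - 2)/54 - 7*log(x - 1)/24 + 5*log(x + 1)/72 + 77*log(x**2 + 5)/216 + 29*sqrt(5)*atan(sqrt(5)*x/5)/108] = (5*x**4 - 3*x**2 + 2*x + 10)/(4*x**5 - 8*x**4 + 16*x**3 - 32*x**2 - 20*x + 40), which equals f(x).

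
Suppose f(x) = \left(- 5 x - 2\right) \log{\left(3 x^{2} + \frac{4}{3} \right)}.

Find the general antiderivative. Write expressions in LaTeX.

A first test for any F(x): its x-derivative must equal f(x) identically.
Check: d/dx[\frac{5 x^{2}}{2} + 4 x + \left(- \frac{5 x^{2}}{2} - 2 x\right) \log{\left(3 x^{2} + \frac{4}{3} \right)} - \frac{10 \log{\left(x^{2} + \frac{4}{9} \right)}}{9} - \frac{8 \operatorname{atan}{\left(\frac{3 x}{2} \right)}}{3}] = - 5 x \log{\left(3 x^{2} + \frac{4}{3} \right)} - 2 \log{\left(3 x^{2} + \frac{4}{3} \right)}, which equals f(x).

F(x) = \frac{5 x^{2}}{2} + 4 x + \left(- \frac{5 x^{2}}{2} - 2 x\right) \log{\left(3 x^{2} + \frac{4}{3} \right)} - \frac{10 \log{\left(x^{2} + \frac{4}{9} \right)}}{9} - \frac{8 \operatorname{atan}{\left(\frac{3 x}{2} \right)}}{3} + C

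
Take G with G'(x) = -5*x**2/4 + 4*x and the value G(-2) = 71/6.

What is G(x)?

Integrate term by term and add the pieces.
A general antiderivative is -5*x**3/12 + 2*x**2 + C.
The condition gives C = 71/6 - (34/3) = 1/2.
So G(x) = -5*x**3/12 + 2*x**2 + 1/2.
Check: d/dx[-5*x**3/12 + 2*x**2 + 1/2] = -5*x**2/4 + 4*x = G'(x).

G(x) = -5*x**3/12 + 2*x**2 + 1/2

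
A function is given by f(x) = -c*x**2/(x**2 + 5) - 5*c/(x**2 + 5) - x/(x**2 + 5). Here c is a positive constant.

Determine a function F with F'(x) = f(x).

An antiderivative is F(x) = -(2*c*x + log(x**2/2 + 5/2))/2.

The integrand splits into summands that can be handled one at a time.
Check: d/dx[-(2*c*x + log(x**2/2 + 5/2))/2] = (-c*x**2 - 5*c - x)/(x**2 + 5), which equals f(x).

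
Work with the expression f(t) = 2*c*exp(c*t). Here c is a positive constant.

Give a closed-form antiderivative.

An antiderivative is F(t) = 2*exp(c*t).

Differentiate the proposed F(t) back; it has to land on f(t) exactly.
Check: d/dt[2*exp(c*t)] = 2*c*exp(c*t) = f(t).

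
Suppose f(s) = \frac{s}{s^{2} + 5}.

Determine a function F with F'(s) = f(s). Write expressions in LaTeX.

f matches the chain-rule pattern g'(h)*h' with inner function h(s) = s^{2} + 5; substituting u = h(s) collapses the integral.
Check: d/ds[\frac{\log{\left(s^{2} + 5 \right)}}{2}] = \frac{s}{s^{2} + 5} = f(s).

An antiderivative is F(s) = \frac{\log{\left(s^{2} + 5 \right)}}{2}.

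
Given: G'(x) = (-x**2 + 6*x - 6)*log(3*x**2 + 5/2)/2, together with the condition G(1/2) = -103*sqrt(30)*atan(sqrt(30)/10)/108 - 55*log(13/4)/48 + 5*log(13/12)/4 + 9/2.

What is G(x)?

G(x) = -(18*x**3*log(3*x**2 + 5/2) - 12*x**3 - 162*x**2*log(3*x**2 + 5/2) + 162*x**2 + 324*x*log(3*x**2 + 5/2) - 618*x - 135*log(x**2 + 5/6) + 103*sqrt(30)*atan(sqrt(30)*x/5) - 216)/108

Check a candidate G(x) by differentiating: d/dx[G] must match the given G'(x).
A general antiderivative is x**3/9 - 3*x**2/2 + 103*x/18 + (-x**3/6 + 3*x**2/2 - 3*x)*log(3*x**2 + 5/2) + 5*log(x**2 + 5/6)/4 - 103*sqrt(30)*atan(sqrt(30)*x/5)/108 + C.
The condition gives C = -103*sqrt(30)*atan(sqrt(30)/10)/108 - 55*log(13/4)/48 + 5*log(13/12)/4 + 9/2 - (-103*sqrt(30)*atan(sqrt(30)/10)/108 - 55*log(13/4)/48 + 5*log(13/12)/4 + 5/2) = 2.
So G(x) = -(18*x**3*log(3*x**2 + 5/2) - 12*x**3 - 162*x**2*log(3*x**2 + 5/2) + 162*x**2 + 324*x*log(3*x**2 + 5/2) - 618*x - 135*log(x**2 + 5/6) + 103*sqrt(30)*atan(sqrt(30)*x/5) - 216)/108.
Check: d/dx[-(18*x**3*log(3*x**2 + 5/2) - 12*x**3 - 162*x**2*log(3*x**2 + 5/2) + 162*x**2 + 324*x*log(3*x**2 + 5/2) - 618*x - 135*log(x**2 + 5/6) + 103*sqrt(30)*atan(sqrt(30)*x/5) - 216)/108] = -x**2*log(3*x**2 + 5/2)/2 + 3*x*log(3*x**2 + 5/2) - 3*log(3*x**2 + 5/2), which equals G'(x).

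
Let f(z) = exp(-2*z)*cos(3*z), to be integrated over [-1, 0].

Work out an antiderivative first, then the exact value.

For F(z) to be correct the identity F'(z) - f(z) = 0 must hold.
F(z) = -(-3*sin(3*z) + 2*cos(3*z))*exp(-2*z)/13 is an antiderivative of f.
Check: d/dz[-(-3*sin(3*z) + 2*cos(3*z))*exp(-2*z)/13] = exp(-2*z)*cos(3*z) = f(z).
F(0) = -2/13; F(-1) = -3*exp(2)*sin(3)/13 - 2*exp(2)*cos(3)/13.
Integral = F(0) - F(-1) = 2*exp(2)*cos(3)/13 - 2/13 + 3*exp(2)*sin(3)/13.

Antiderivative: F(z) = -(-3*sin(3*z) + 2*cos(3*z))*exp(-2*z)/13; value = 2*exp(2)*cos(3)/13 - 2/13 + 3*exp(2)*sin(3)/13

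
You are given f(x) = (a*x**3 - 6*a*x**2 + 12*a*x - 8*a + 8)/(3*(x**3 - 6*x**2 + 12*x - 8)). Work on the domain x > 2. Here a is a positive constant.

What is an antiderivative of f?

An antiderivative is F(x) = a*x/3 - 4/(3*x**2 - 12*x + 12).

Whatever form F(x) takes, F'(x) = f(x) is non-negotiable.
Check: d/dx[a*x/3 - 4/(3*x**2 - 12*x + 12)] = (a*x**3 - 6*a*x**2 + 12*a*x - 8*a + 8)/(3*x**3 - 18*x**2 + 36*x - 24), which equals f(x).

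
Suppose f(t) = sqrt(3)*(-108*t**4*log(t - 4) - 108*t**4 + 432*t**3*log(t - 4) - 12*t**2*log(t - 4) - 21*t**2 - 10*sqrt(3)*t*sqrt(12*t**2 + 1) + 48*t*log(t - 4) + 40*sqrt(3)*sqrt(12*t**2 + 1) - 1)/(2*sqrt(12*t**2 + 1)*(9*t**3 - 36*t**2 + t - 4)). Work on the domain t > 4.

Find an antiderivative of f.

Differentiate the proposed F(t) back; it has to land on f(t) exactly.
Check: d/dt[(-sqrt(3)*sqrt(12*t**2 + 1)*log(t - 4) - 10*atan(3*t))/2] = (-108*sqrt(3)*t**4*log(t - 4) - 108*sqrt(3)*t**4 + 432*sqrt(3)*t**3*log(t - 4) - 12*sqrt(3)*t**2*log(t - 4) - 21*sqrt(3)*t**2 - 30*t*sqrt(12*t**2 + 1) + 48*sqrt(3)*t*log(t - 4) + 120*sqrt(12*t**2 + 1) - sqrt(3))/(18*t**3*sqrt(12*t**2 + 1) - 72*t**2*sqrt(12*t**2 + 1) + 2*t*sqrt(12*t**2 + 1) - 8*sqrt(12*t**2 + 1)), which equals f(t).

An antiderivative is F(t) = (-sqrt(3)*sqrt(12*t**2 + 1)*log(t - 4) - 10*atan(3*t))/2.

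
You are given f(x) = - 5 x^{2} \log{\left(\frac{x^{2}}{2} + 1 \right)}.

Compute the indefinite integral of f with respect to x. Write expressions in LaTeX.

F(x) = - \frac{5 \left(3 x^{3} \log{\left(\frac{x^{2}}{2} + 1 \right)} - 2 x^{3} + 12 x - 12 \sqrt{2} \operatorname{atan}{\left(\frac{\sqrt{2} x}{2} \right)}\right)}{9} + C

Recover f(x) by differentiating a candidate F(x); any mismatch rules it out.
Check: d/dx[- \frac{5 \left(3 x^{3} \log{\left(\frac{x^{2}}{2} + 1 \right)} - 2 x^{3} + 12 x - 12 \sqrt{2} \operatorname{atan}{\left(\frac{\sqrt{2} x}{2} \right)}\right)}{9}] = - 5 x^{2} \log{\left(\frac{x^{2}}{2} + 1 \right)} = f(x).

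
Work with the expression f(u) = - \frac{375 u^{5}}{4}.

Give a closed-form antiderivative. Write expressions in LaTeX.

An antiderivative is F(u) = - \frac{125 u^{6}}{8}.

Any candidate F(u) must reproduce f(u) exactly when differentiated.
Check: d/du[- \frac{125 u^{6}}{8}] = - \frac{375 u^{5}}{4} = f(u).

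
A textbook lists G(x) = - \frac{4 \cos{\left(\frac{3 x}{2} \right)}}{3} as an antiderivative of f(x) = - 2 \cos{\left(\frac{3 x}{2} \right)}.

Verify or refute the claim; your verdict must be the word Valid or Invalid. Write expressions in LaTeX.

Invalid: d/dx[G] - f = 2 \sin{\left(\frac{3 x}{2} \right)} + 2 \cos{\left(\frac{3 x}{2} \right)}, which is not 0.

d/dx[G] = 2 \sin{\left(\frac{3 x}{2} \right)}
d/dx[G] - f(x) = 2 \sin{\left(\frac{3 x}{2} \right)} + 2 \cos{\left(\frac{3 x}{2} \right)} != 0.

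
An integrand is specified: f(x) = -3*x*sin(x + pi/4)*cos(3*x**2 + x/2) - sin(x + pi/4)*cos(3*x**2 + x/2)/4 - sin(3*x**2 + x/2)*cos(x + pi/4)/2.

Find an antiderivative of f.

An antiderivative is F(x) = -sin(x + pi/4)*sin(3*x**2 + x/2)/2.

f has the shape u'v + uv' for u = -sin(x + pi/4)/2 and v = sin(3*x**2 + x/2) — it is the derivative of the product u*v.
Check: d/dx[-sin(x + pi/4)*sin(3*x**2 + x/2)/2] = -3*x*sin(x + pi/4)*cos(3*x**2 + x/2) - sin(x + pi/4)*cos(3*x**2 + x/2)/4 - sin(3*x**2 + x/2)*cos(x + pi/4)/2 = f(x).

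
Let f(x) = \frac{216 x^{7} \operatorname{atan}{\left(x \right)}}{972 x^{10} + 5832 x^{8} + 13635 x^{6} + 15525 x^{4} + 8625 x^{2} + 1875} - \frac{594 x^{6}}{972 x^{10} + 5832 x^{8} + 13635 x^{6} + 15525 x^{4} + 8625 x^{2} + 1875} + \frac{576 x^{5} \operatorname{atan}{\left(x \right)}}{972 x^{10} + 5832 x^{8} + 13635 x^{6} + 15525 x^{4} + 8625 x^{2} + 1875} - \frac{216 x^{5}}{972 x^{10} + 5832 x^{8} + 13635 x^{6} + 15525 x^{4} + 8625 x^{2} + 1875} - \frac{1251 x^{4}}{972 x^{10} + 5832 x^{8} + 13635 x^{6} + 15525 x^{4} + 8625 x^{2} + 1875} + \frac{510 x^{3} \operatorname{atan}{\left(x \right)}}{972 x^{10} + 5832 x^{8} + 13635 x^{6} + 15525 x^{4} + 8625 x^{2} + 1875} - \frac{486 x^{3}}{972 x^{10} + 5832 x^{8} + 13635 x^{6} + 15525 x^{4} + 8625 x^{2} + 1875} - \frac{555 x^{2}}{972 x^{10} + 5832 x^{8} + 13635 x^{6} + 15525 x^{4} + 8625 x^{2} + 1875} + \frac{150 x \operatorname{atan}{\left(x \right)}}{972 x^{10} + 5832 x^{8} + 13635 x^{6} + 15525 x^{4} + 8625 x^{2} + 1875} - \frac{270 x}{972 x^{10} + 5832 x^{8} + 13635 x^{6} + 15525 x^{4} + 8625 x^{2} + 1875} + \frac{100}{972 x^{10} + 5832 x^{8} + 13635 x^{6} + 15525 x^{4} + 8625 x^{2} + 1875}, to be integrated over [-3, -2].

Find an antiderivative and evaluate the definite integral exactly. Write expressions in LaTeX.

f has the shape u'v + uv' for u = \frac{1}{2 \left(3 x^{2} + 5\right)} and v = \frac{3 x + 1}{3 x^{2} + \frac{5}{2}} - \frac{2 \operatorname{atan}{\left(x \right)}}{3} — it is the derivative of the product u*v.
F(x) = \frac{\frac{3 x + 1}{3 x^{2} + \frac{5}{2}} - \frac{2 \operatorname{atan}{\left(x \right)}}{3}}{2 \left(3 x^{2} + 5\right)} is an antiderivative of f.
Check: d/dx[\frac{\frac{3 x + 1}{3 x^{2} + \frac{5}{2}} - \frac{2 \operatorname{atan}{\left(x \right)}}{3}}{2 \left(3 x^{2} + 5\right)}] = \frac{216 x^{7} \operatorname{atan}{\left(x \right)} - 594 x^{6} + 576 x^{5} \operatorname{atan}{\left(x \right)} - 216 x^{5} - 1251 x^{4} + 510 x^{3} \operatorname{atan}{\left(x \right)} - 486 x^{3} - 555 x^{2} + 150 x \operatorname{atan}{\left(x \right)} - 270 x + 100}{972 x^{10} + 5832 x^{8} + 13635 x^{6} + 15525 x^{4} + 8625 x^{2} + 1875}, which equals f(x).
F(-2) = - \frac{5}{493} + \frac{\operatorname{atan}{\left(2 \right)}}{51}; F(-3) = - \frac{1}{236} + \frac{\operatorname{atan}{\left(3 \right)}}{96}.
Integral = F(-2) - F(-3) = - \frac{\operatorname{atan}{\left(3 \right)}}{96} - \frac{687}{116348} + \frac{\operatorname{atan}{\left(2 \right)}}{51}.

Antiderivative: F(x) = \frac{\frac{3 x + 1}{3 x^{2} + \frac{5}{2}} - \frac{2 \operatorname{atan}{\left(x \right)}}{3}}{2 \left(3 x^{2} + 5\right)}; value = - \frac{\operatorname{atan}{\left(3 \right)}}{96} - \frac{687}{116348} + \frac{\operatorname{atan}{\left(2 \right)}}{51}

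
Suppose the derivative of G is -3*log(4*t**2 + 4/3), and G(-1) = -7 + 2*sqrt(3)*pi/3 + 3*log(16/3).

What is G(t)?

Any candidate G(t) must reproduce the stated G'(t) exactly.
A general antiderivative is -3*t*log(4*t**2 + 4/3) + 6*t - 2*sqrt(3)*atan(sqrt(3)*t) + C.
The condition gives C = -7 + 2*sqrt(3)*pi/3 + 3*log(16/3) - (-6 + 2*sqrt(3)*pi/3 + 3*log(16/3)) = -1.
So G(t) = -3*t*log(4*t**2 + 4/3) + 6*t - 2*sqrt(3)*atan(sqrt(3)*t) - 1.
Check: d/dt[-3*t*log(4*t**2 + 4/3) + 6*t - 2*sqrt(3)*atan(sqrt(3)*t) - 1] = -3*log(t**2 + 1/3) - 6*log(2), which equals G'(t).

G(t) = -3*t*log(4*t**2 + 4/3) + 6*t - 2*sqrt(3)*atan(sqrt(3)*t) - 1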